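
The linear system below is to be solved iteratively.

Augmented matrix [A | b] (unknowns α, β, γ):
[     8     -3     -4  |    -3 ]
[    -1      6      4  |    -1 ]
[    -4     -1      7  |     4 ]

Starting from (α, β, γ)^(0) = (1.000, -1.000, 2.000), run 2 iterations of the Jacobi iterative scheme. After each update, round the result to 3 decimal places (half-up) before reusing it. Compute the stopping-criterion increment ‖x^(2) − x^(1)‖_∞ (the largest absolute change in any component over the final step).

0.625

Iteration 1:
  α = (-3 - (-3)·-1.000 - (-4)·2.000) / (8) = 0.250
  β = (-1 - (-1)·1.000 - (4)·2.000) / (6) = -1.333
  γ = (4 - (-4)·1.000 - (-1)·-1.000) / (7) = 1.000
Iteration 2:
  α = (-3 - (-3)·-1.333 - (-4)·1.000) / (8) = -0.375
  β = (-1 - (-1)·0.250 - (4)·1.000) / (6) = -0.792
  γ = (4 - (-4)·0.250 - (-1)·-1.333) / (7) = 0.524
Change: (-0.625, 0.541, -0.476) → max |·| = 0.625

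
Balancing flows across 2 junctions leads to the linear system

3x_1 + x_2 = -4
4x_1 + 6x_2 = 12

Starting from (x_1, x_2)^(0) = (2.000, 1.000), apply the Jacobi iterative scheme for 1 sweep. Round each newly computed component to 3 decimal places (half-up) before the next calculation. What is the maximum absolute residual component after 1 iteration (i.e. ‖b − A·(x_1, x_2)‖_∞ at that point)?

14.666

Iteration 1:
  x_1 = (-4 - (1)·1.000) / (3) = -1.667
  x_2 = (12 - (4)·2.000) / (6) = 0.667
Residual b − A·x = (0.334, 14.666); ∞-norm = 14.666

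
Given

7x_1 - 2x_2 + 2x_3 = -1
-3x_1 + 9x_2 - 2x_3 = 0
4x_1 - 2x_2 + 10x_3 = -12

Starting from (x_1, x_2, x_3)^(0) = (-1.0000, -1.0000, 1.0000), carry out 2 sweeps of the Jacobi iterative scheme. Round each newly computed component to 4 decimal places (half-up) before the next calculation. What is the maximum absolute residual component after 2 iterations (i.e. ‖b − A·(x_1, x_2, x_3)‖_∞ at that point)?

Iteration 1:
  x_1 = (-1 - (-2)·-1.0000 - (2)·1.0000) / (7) = -0.7143
  x_2 = (0 - (-3)·-1.0000 - (-2)·1.0000) / (9) = -0.1111
  x_3 = (-12 - (4)·-1.0000 - (-2)·-1.0000) / (10) = -1.0000
Iteration 2:
  x_1 = (-1 - (-2)·-0.1111 - (2)·-1.0000) / (7) = 0.1111
  x_2 = (0 - (-3)·-0.7143 - (-2)·-1.0000) / (9) = -0.4603
  x_3 = (-12 - (4)·-0.7143 - (-2)·-0.1111) / (10) = -0.9365
Residual b − A·x = (-0.8253, 2.6030, -4.0000); ∞-norm = 4.0000

4.0000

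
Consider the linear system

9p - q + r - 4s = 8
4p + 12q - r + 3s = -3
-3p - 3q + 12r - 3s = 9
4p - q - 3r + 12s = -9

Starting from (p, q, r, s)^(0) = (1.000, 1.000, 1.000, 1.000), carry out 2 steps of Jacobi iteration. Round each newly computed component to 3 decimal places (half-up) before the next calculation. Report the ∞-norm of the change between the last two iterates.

Iteration 1:
  p = (8 - (-1)·1.000 - (1)·1.000 - (-4)·1.000) / (9) = 1.333
  q = (-3 - (4)·1.000 - (-1)·1.000 - (3)·1.000) / (12) = -0.750
  r = (9 - (-3)·1.000 - (-3)·1.000 - (-3)·1.000) / (12) = 1.500
  s = (-9 - (4)·1.000 - (-1)·1.000 - (-3)·1.000) / (12) = -0.750
Iteration 2:
  p = (8 - (-1)·-0.750 - (1)·1.500 - (-4)·-0.750) / (9) = 0.306
  q = (-3 - (4)·1.333 - (-1)·1.500 - (3)·-0.750) / (12) = -0.382
  r = (9 - (-3)·1.333 - (-3)·-0.750 - (-3)·-0.750) / (12) = 0.708
  s = (-9 - (4)·1.333 - (-1)·-0.750 - (-3)·1.500) / (12) = -0.882
Change: (-1.027, 0.368, -0.792, -0.132) → max |·| = 1.027

1.027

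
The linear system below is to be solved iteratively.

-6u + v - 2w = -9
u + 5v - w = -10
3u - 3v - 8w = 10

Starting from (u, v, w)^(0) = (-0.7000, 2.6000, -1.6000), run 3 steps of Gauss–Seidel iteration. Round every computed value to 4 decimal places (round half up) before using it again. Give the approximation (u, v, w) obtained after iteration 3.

Iteration 1:
  u = (-9 - (1)·2.6000 - (-2)·-1.6000) / (-6) = 2.4667
  v = (-10 - (1)·2.4667 - (-1)·-1.6000) / (5) = -2.8133
  w = (10 - (3)·2.4667 - (-3)·-2.8133) / (-8) = 0.7300
Iteration 2:
  u = (-9 - (1)·-2.8133 - (-2)·0.7300) / (-6) = 0.7878
  v = (-10 - (1)·0.7878 - (-1)·0.7300) / (5) = -2.0116
  w = (10 - (3)·0.7878 - (-3)·-2.0116) / (-8) = -0.2002
Iteration 3:
  u = (-9 - (1)·-2.0116 - (-2)·-0.2002) / (-6) = 1.2315
  v = (-10 - (1)·1.2315 - (-1)·-0.2002) / (5) = -2.2863
  w = (10 - (3)·1.2315 - (-3)·-2.2863) / (-8) = 0.0692

(1.2315, -2.2863, 0.0692)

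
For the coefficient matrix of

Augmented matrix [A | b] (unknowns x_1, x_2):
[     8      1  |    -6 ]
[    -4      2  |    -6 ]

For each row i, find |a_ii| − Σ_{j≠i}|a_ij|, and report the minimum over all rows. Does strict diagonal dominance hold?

-2

row 1: |8| − (1) = 7
row 2: |2| − (4) = -2
minimum over rows = -2 → not strictly diagonally dominant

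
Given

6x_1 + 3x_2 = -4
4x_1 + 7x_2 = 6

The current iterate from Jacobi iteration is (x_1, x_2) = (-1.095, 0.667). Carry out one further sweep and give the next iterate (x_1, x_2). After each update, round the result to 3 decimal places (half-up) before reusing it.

(-1.000, 1.483)

One sweep:
  x_1 = (-4 - (3)·0.667) / (6) = -1.000
  x_2 = (6 - (4)·-1.095) / (7) = 1.483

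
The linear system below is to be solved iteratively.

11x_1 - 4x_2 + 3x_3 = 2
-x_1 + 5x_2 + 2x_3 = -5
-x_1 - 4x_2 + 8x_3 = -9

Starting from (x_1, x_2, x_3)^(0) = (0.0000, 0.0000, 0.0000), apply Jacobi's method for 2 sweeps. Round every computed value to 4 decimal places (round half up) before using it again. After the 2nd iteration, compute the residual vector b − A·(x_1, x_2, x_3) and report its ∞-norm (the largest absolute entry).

3.3775

Iteration 1:
  x_1 = (2 - (-4)·0.0000 - (3)·0.0000) / (11) = 0.1818
  x_2 = (-5 - (-1)·0.0000 - (2)·0.0000) / (5) = -1.0000
  x_3 = (-9 - (-1)·0.0000 - (-4)·0.0000) / (8) = -1.1250
Iteration 2:
  x_1 = (2 - (-4)·-1.0000 - (3)·-1.1250) / (11) = 0.1250
  x_2 = (-5 - (-1)·0.1818 - (2)·-1.1250) / (5) = -0.5136
  x_3 = (-9 - (-1)·0.1818 - (-4)·-1.0000) / (8) = -1.6023
Residual b − A·x = (3.3775, 0.8976, 1.8890); ∞-norm = 3.3775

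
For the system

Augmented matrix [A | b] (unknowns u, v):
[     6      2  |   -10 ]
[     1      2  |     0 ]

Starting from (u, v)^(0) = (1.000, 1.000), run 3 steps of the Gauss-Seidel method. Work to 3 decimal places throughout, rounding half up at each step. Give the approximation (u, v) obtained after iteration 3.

Iteration 1:
  u = (-10 - (2)·1.000) / (6) = -2.000
  v = (0 - (1)·-2.000) / (2) = 1.000
Iteration 2:
  u = (-10 - (2)·1.000) / (6) = -2.000
  v = (0 - (1)·-2.000) / (2) = 1.000
Iteration 3:
  u = (-10 - (2)·1.000) / (6) = -2.000
  v = (0 - (1)·-2.000) / (2) = 1.000

(-2.000, 1.000)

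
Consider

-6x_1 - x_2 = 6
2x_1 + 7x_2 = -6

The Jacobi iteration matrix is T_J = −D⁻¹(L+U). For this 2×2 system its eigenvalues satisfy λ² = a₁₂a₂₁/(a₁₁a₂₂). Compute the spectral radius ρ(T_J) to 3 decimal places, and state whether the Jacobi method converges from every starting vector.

0.218

a₁₂a₂₁/(a₁₁a₂₂) = (-1)·(2) / ((-6)·(7)) = 0.047619
ρ = √|0.047619| = √0.047619 = 0.218
ρ < 1, so Jacobi converges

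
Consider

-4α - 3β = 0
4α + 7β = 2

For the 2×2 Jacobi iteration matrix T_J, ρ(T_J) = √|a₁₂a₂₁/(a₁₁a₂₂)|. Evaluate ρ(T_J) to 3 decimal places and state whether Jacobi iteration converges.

0.655

a₁₂a₂₁/(a₁₁a₂₂) = (-3)·(4) / ((-4)·(7)) = 0.428571
ρ = √|0.428571| = √0.428571 = 0.655
ρ < 1, so Jacobi converges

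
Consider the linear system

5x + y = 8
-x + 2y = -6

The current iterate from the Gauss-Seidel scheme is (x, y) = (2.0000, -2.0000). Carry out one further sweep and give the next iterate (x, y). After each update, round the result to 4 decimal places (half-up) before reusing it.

One sweep:
  x = (8 - (1)·-2.0000) / (5) = 2.0000
  y = (-6 - (-1)·2.0000) / (2) = -2.0000

(2.0000, -2.0000)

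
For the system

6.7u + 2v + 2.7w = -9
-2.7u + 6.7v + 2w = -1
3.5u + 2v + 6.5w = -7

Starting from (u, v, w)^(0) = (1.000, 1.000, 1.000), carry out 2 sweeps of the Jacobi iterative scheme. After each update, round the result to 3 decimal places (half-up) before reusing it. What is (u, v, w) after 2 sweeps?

Iteration 1:
  u = (-9 - (2)·1.000 - (2.7)·1.000) / (6.7) = -2.045
  v = (-1 - (-2.7)·1.000 - (2)·1.000) / (6.7) = -0.045
  w = (-7 - (3.5)·1.000 - (2)·1.000) / (6.5) = -1.923
Iteration 2:
  u = (-9 - (2)·-0.045 - (2.7)·-1.923) / (6.7) = -0.555
  v = (-1 - (-2.7)·-2.045 - (2)·-1.923) / (6.7) = -0.399
  w = (-7 - (3.5)·-2.045 - (2)·-0.045) / (6.5) = 0.038

(-0.555, -0.399, 0.038)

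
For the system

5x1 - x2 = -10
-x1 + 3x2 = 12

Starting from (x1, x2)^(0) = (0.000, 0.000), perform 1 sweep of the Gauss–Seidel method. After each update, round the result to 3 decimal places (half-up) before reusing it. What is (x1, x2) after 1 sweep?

Iteration 1:
  x1 = (-10 - (-1)·0.000) / (5) = -2.000
  x2 = (12 - (-1)·-2.000) / (3) = 3.333

(-2.000, 3.333)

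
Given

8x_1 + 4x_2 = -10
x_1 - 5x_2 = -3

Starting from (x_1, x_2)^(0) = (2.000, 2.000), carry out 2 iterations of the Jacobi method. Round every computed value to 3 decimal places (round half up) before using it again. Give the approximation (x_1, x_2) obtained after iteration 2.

(-1.750, 0.150)

Iteration 1:
  x_1 = (-10 - (4)·2.000) / (8) = -2.250
  x_2 = (-3 - (1)·2.000) / (-5) = 1.000
Iteration 2:
  x_1 = (-10 - (4)·1.000) / (8) = -1.750
  x_2 = (-3 - (1)·-2.250) / (-5) = 0.150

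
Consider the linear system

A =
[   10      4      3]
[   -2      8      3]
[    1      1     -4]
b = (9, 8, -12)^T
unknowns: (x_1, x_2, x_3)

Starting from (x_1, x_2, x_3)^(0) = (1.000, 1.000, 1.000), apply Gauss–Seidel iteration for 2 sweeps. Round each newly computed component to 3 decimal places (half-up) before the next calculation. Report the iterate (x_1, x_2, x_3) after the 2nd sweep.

(-0.336, -0.291, 2.843)

Iteration 1:
  x_1 = (9 - (4)·1.000 - (3)·1.000) / (10) = 0.200
  x_2 = (8 - (-2)·0.200 - (3)·1.000) / (8) = 0.675
  x_3 = (-12 - (1)·0.200 - (1)·0.675) / (-4) = 3.219
Iteration 2:
  x_1 = (9 - (4)·0.675 - (3)·3.219) / (10) = -0.336
  x_2 = (8 - (-2)·-0.336 - (3)·3.219) / (8) = -0.291
  x_3 = (-12 - (1)·-0.336 - (1)·-0.291) / (-4) = 2.843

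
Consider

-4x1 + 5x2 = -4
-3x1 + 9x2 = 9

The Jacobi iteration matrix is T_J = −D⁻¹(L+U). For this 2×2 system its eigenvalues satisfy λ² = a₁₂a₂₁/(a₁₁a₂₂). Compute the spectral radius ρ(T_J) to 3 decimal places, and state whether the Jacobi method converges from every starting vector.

0.645

a₁₂a₂₁/(a₁₁a₂₂) = (5)·(-3) / ((-4)·(9)) = 0.416667
ρ = √|0.416667| = √0.416667 = 0.645
ρ < 1, so Jacobi converges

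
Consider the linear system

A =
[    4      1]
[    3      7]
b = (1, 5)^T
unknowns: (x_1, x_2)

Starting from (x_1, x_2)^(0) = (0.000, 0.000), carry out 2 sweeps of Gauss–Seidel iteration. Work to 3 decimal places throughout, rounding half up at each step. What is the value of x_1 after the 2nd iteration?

Iteration 1:
  x_1 = (1 - (1)·0.000) / (4) = 0.250
  x_2 = (5 - (3)·0.250) / (7) = 0.607
Iteration 2:
  x_1 = (1 - (1)·0.607) / (4) = 0.098
  x_2 = (5 - (3)·0.098) / (7) = 0.672

0.098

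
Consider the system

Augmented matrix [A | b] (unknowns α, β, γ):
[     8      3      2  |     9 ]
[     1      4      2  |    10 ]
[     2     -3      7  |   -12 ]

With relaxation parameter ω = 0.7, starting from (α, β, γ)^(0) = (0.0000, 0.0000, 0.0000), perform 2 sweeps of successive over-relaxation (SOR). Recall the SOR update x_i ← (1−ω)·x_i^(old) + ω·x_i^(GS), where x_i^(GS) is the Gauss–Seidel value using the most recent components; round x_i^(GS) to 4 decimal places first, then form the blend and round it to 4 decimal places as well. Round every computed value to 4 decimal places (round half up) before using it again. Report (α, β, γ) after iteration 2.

Iteration 1:
  α: GS value = (9 - (3)·0.0000 - (2)·0.0000) / (8) = 1.1250;  α ← (1−ω)·0.0000 + ω·1.1250 = 0.7875
  β: GS value = (10 - (1)·0.7875 - (2)·0.0000) / (4) = 2.3031;  β ← (1−ω)·0.0000 + ω·2.3031 = 1.6122
  γ: GS value = (-12 - (2)·0.7875 - (-3)·1.6122) / (7) = -1.2483;  γ ← (1−ω)·0.0000 + ω·-1.2483 = -0.8738
Iteration 2:
  α: GS value = (9 - (3)·1.6122 - (2)·-0.8738) / (8) = 0.7389;  α ← (1−ω)·0.7875 + ω·0.7389 = 0.7535
  β: GS value = (10 - (1)·0.7535 - (2)·-0.8738) / (4) = 2.7485;  β ← (1−ω)·1.6122 + ω·2.7485 = 2.4076
  γ: GS value = (-12 - (2)·0.7535 - (-3)·2.4076) / (7) = -0.8977;  γ ← (1−ω)·-0.8738 + ω·-0.8977 = -0.8905

(0.7535, 2.4076, -0.8905)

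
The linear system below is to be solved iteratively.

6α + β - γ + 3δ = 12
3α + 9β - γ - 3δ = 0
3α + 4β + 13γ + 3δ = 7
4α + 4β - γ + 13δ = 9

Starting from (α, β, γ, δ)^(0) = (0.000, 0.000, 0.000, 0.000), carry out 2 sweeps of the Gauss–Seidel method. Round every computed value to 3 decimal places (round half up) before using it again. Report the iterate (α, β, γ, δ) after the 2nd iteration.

Iteration 1:
  α = (12 - (1)·0.000 - (-1)·0.000 - (3)·0.000) / (6) = 2.000
  β = (0 - (3)·2.000 - (-1)·0.000 - (-3)·0.000) / (9) = -0.667
  γ = (7 - (3)·2.000 - (4)·-0.667 - (3)·0.000) / (13) = 0.282
  δ = (9 - (4)·2.000 - (4)·-0.667 - (-1)·0.282) / (13) = 0.304
Iteration 2:
  α = (12 - (1)·-0.667 - (-1)·0.282 - (3)·0.304) / (6) = 2.006
  β = (0 - (3)·2.006 - (-1)·0.282 - (-3)·0.304) / (9) = -0.536
  γ = (7 - (3)·2.006 - (4)·-0.536 - (3)·0.304) / (13) = 0.170
  δ = (9 - (4)·2.006 - (4)·-0.536 - (-1)·0.170) / (13) = 0.253

(2.006, -0.536, 0.170, 0.253)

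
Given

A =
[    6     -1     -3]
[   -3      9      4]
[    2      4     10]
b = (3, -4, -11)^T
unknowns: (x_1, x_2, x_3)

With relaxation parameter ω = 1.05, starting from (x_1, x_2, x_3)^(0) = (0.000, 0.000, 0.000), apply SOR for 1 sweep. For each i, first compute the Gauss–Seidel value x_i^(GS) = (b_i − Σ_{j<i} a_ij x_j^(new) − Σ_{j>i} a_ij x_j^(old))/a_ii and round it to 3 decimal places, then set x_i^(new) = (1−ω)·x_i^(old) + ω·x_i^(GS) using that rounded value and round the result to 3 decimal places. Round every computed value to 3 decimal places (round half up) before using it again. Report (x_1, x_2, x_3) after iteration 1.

Iteration 1:
  x_1: GS value = (3 - (-1)·0.000 - (-3)·0.000) / (6) = 0.500;  x_1 ← (1−ω)·0.000 + ω·0.500 = 0.525
  x_2: GS value = (-4 - (-3)·0.525 - (4)·0.000) / (9) = -0.269;  x_2 ← (1−ω)·0.000 + ω·-0.269 = -0.282
  x_3: GS value = (-11 - (2)·0.525 - (4)·-0.282) / (10) = -1.092;  x_3 ← (1−ω)·0.000 + ω·-1.092 = -1.147

(0.525, -0.282, -1.147)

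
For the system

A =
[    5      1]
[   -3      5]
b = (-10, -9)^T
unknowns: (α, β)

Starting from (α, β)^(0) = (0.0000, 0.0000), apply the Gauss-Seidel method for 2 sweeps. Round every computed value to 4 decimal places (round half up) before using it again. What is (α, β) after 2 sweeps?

(-1.4000, -2.6400)

Iteration 1:
  α = (-10 - (1)·0.0000) / (5) = -2.0000
  β = (-9 - (-3)·-2.0000) / (5) = -3.0000
Iteration 2:
  α = (-10 - (1)·-3.0000) / (5) = -1.4000
  β = (-9 - (-3)·-1.4000) / (5) = -2.6400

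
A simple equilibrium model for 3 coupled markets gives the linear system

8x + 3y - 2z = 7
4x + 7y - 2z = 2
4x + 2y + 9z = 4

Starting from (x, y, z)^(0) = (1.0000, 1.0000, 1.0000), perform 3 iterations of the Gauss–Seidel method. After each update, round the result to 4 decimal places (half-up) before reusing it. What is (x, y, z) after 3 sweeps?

Iteration 1:
  x = (7 - (3)·1.0000 - (-2)·1.0000) / (8) = 0.7500
  y = (2 - (4)·0.7500 - (-2)·1.0000) / (7) = 0.1429
  z = (4 - (4)·0.7500 - (2)·0.1429) / (9) = 0.0794
Iteration 2:
  x = (7 - (3)·0.1429 - (-2)·0.0794) / (8) = 0.8413
  y = (2 - (4)·0.8413 - (-2)·0.0794) / (7) = -0.1723
  z = (4 - (4)·0.8413 - (2)·-0.1723) / (9) = 0.1088
Iteration 3:
  x = (7 - (3)·-0.1723 - (-2)·0.1088) / (8) = 0.9668
  y = (2 - (4)·0.9668 - (-2)·0.1088) / (7) = -0.2357
  z = (4 - (4)·0.9668 - (2)·-0.2357) / (9) = 0.0671

(0.9668, -0.2357, 0.0671)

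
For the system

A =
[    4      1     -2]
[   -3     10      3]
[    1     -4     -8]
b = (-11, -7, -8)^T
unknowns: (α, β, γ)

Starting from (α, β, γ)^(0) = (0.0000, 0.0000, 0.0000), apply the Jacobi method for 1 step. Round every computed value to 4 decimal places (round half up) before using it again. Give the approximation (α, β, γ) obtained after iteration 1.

(-2.7500, -0.7000, 1.0000)

Iteration 1:
  α = (-11 - (1)·0.0000 - (-2)·0.0000) / (4) = -2.7500
  β = (-7 - (-3)·0.0000 - (3)·0.0000) / (10) = -0.7000
  γ = (-8 - (1)·0.0000 - (-4)·0.0000) / (-8) = 1.0000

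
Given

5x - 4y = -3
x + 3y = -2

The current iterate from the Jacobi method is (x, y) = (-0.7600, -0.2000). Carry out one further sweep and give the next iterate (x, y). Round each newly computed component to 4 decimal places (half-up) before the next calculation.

(-0.7600, -0.4133)

One sweep:
  x = (-3 - (-4)·-0.2000) / (5) = -0.7600
  y = (-2 - (1)·-0.7600) / (3) = -0.4133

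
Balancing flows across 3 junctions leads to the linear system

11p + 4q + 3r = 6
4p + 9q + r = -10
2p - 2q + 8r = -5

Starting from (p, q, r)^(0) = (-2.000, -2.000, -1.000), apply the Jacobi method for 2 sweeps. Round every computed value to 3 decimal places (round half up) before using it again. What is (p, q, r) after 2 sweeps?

(0.756, -1.728, -1.039)

Iteration 1:
  p = (6 - (4)·-2.000 - (3)·-1.000) / (11) = 1.545
  q = (-10 - (4)·-2.000 - (1)·-1.000) / (9) = -0.111
  r = (-5 - (2)·-2.000 - (-2)·-2.000) / (8) = -0.625
Iteration 2:
  p = (6 - (4)·-0.111 - (3)·-0.625) / (11) = 0.756
  q = (-10 - (4)·1.545 - (1)·-0.625) / (9) = -1.728
  r = (-5 - (2)·1.545 - (-2)·-0.111) / (8) = -1.039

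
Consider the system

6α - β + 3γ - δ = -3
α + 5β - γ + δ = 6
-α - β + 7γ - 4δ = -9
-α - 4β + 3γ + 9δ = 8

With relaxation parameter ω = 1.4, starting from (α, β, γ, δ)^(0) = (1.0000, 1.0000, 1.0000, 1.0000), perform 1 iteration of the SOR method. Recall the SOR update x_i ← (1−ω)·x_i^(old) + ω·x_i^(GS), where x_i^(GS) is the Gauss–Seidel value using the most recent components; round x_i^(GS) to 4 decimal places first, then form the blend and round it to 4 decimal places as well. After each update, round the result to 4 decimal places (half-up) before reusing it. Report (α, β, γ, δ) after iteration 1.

(-1.3334, 1.6534, -1.3360, 2.2893)

Iteration 1:
  α: GS value = (-3 - (-1)·1.0000 - (3)·1.0000 - (-1)·1.0000) / (6) = -0.6667;  α ← (1−ω)·1.0000 + ω·-0.6667 = -1.3334
  β: GS value = (6 - (1)·-1.3334 - (-1)·1.0000 - (1)·1.0000) / (5) = 1.4667;  β ← (1−ω)·1.0000 + ω·1.4667 = 1.6534
  γ: GS value = (-9 - (-1)·-1.3334 - (-1)·1.6534 - (-4)·1.0000) / (7) = -0.6686;  γ ← (1−ω)·1.0000 + ω·-0.6686 = -1.3360
  δ: GS value = (8 - (-1)·-1.3334 - (-4)·1.6534 - (3)·-1.3360) / (9) = 1.9209;  δ ← (1−ω)·1.0000 + ω·1.9209 = 2.2893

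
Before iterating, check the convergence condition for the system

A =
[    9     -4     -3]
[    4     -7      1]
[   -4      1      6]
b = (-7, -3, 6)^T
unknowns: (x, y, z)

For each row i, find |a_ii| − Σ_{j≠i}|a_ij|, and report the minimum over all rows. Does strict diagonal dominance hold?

1

row 1: |9| − (4+3) = 2
row 2: |-7| − (4+1) = 2
row 3: |6| − (4+1) = 1
minimum over rows = 1 → strictly diagonally dominant (convergence guaranteed)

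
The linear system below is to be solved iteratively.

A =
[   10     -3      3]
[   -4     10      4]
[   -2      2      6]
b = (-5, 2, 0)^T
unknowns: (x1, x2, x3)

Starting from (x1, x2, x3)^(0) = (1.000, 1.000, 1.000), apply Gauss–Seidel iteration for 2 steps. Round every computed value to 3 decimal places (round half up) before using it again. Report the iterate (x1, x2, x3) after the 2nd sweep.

Iteration 1:
  x1 = (-5 - (-3)·1.000 - (3)·1.000) / (10) = -0.500
  x2 = (2 - (-4)·-0.500 - (4)·1.000) / (10) = -0.400
  x3 = (0 - (-2)·-0.500 - (2)·-0.400) / (6) = -0.033
Iteration 2:
  x1 = (-5 - (-3)·-0.400 - (3)·-0.033) / (10) = -0.610
  x2 = (2 - (-4)·-0.610 - (4)·-0.033) / (10) = -0.031
  x3 = (0 - (-2)·-0.610 - (2)·-0.031) / (6) = -0.193

(-0.610, -0.031, -0.193)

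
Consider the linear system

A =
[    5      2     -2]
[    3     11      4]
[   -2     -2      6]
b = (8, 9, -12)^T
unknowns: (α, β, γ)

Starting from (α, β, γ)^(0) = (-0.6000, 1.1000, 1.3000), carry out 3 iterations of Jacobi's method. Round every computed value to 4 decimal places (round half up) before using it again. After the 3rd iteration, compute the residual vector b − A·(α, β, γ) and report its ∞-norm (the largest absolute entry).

Iteration 1:
  α = (8 - (2)·1.1000 - (-2)·1.3000) / (5) = 1.6800
  β = (9 - (3)·-0.6000 - (4)·1.3000) / (11) = 0.5091
  γ = (-12 - (-2)·-0.6000 - (-2)·1.1000) / (6) = -1.8333
Iteration 2:
  α = (8 - (2)·0.5091 - (-2)·-1.8333) / (5) = 0.6630
  β = (9 - (3)·1.6800 - (4)·-1.8333) / (11) = 1.0267
  γ = (-12 - (-2)·1.6800 - (-2)·0.5091) / (6) = -1.2703
Iteration 3:
  α = (8 - (2)·1.0267 - (-2)·-1.2703) / (5) = 0.6812
  β = (9 - (3)·0.6630 - (4)·-1.2703) / (11) = 1.0993
  γ = (-12 - (-2)·0.6630 - (-2)·1.0267) / (6) = -1.4368
Residual b − A·x = (-0.4782, 0.6113, 0.1818); ∞-norm = 0.6113

0.6113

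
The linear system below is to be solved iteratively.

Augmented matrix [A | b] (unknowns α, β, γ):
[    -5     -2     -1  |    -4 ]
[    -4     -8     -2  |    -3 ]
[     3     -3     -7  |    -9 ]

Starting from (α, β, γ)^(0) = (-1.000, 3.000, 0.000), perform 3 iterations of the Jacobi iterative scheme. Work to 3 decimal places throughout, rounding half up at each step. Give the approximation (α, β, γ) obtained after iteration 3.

(0.379, -0.078, 1.223)

Iteration 1:
  α = (-4 - (-2)·3.000 - (-1)·0.000) / (-5) = -0.400
  β = (-3 - (-4)·-1.000 - (-2)·0.000) / (-8) = 0.875
  γ = (-9 - (3)·-1.000 - (-3)·3.000) / (-7) = -0.429
Iteration 2:
  α = (-4 - (-2)·0.875 - (-1)·-0.429) / (-5) = 0.536
  β = (-3 - (-4)·-0.400 - (-2)·-0.429) / (-8) = 0.682
  γ = (-9 - (3)·-0.400 - (-3)·0.875) / (-7) = 0.739
Iteration 3:
  α = (-4 - (-2)·0.682 - (-1)·0.739) / (-5) = 0.379
  β = (-3 - (-4)·0.536 - (-2)·0.739) / (-8) = -0.078
  γ = (-9 - (3)·0.536 - (-3)·0.682) / (-7) = 1.223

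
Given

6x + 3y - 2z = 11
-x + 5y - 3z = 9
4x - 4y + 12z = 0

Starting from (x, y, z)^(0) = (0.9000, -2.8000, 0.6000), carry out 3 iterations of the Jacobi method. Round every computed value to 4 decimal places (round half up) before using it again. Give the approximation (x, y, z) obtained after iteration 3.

(0.8385, 1.6318, 0.4982)

Iteration 1:
  x = (11 - (3)·-2.8000 - (-2)·0.6000) / (6) = 3.4333
  y = (9 - (-1)·0.9000 - (-3)·0.6000) / (5) = 2.3400
  z = (0 - (4)·0.9000 - (-4)·-2.8000) / (12) = -1.2333
Iteration 2:
  x = (11 - (3)·2.3400 - (-2)·-1.2333) / (6) = 0.2522
  y = (9 - (-1)·3.4333 - (-3)·-1.2333) / (5) = 1.7467
  z = (0 - (4)·3.4333 - (-4)·2.3400) / (12) = -0.3644
Iteration 3:
  x = (11 - (3)·1.7467 - (-2)·-0.3644) / (6) = 0.8385
  y = (9 - (-1)·0.2522 - (-3)·-0.3644) / (5) = 1.6318
  z = (0 - (4)·0.2522 - (-4)·1.7467) / (12) = 0.4982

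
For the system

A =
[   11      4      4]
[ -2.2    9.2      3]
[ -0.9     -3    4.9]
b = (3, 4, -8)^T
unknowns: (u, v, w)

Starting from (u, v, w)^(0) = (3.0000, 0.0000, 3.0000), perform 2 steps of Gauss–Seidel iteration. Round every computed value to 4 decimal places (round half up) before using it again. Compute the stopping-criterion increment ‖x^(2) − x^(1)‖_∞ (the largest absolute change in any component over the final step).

Iteration 1:
  u = (3 - (4)·0.0000 - (4)·3.0000) / (11) = -0.8182
  v = (4 - (-2.2)·-0.8182 - (3)·3.0000) / (9.2) = -0.7391
  w = (-8 - (-0.9)·-0.8182 - (-3)·-0.7391) / (4.9) = -2.2354
Iteration 2:
  u = (3 - (4)·-0.7391 - (4)·-2.2354) / (11) = 1.3544
  v = (4 - (-2.2)·1.3544 - (3)·-2.2354) / (9.2) = 1.4876
  w = (-8 - (-0.9)·1.3544 - (-3)·1.4876) / (4.9) = -0.4731
Change: (2.1726, 2.2267, 1.7623) → max |·| = 2.2267

2.2267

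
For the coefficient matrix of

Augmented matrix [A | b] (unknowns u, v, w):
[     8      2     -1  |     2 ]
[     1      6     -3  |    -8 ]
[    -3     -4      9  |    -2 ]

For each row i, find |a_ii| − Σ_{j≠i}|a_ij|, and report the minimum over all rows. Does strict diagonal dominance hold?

2

row 1: |8| − (2+1) = 5
row 2: |6| − (1+3) = 2
row 3: |9| − (3+4) = 2
minimum over rows = 2 → strictly diagonally dominant (convergence guaranteed)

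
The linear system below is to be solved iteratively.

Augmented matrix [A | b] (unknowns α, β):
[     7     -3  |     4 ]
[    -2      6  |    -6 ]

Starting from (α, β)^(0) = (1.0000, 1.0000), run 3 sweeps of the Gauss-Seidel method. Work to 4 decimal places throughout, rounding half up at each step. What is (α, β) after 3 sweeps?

Iteration 1:
  α = (4 - (-3)·1.0000) / (7) = 1.0000
  β = (-6 - (-2)·1.0000) / (6) = -0.6667
Iteration 2:
  α = (4 - (-3)·-0.6667) / (7) = 0.2857
  β = (-6 - (-2)·0.2857) / (6) = -0.9048
Iteration 3:
  α = (4 - (-3)·-0.9048) / (7) = 0.1837
  β = (-6 - (-2)·0.1837) / (6) = -0.9388

(0.1837, -0.9388)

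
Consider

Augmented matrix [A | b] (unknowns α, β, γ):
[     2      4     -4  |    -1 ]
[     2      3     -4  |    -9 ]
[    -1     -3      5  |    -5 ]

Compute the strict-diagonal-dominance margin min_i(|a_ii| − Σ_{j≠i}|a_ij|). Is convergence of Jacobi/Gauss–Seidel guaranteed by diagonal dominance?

-6

row 1: |2| − (4+4) = -6
row 2: |3| − (2+4) = -3
row 3: |5| − (1+3) = 1
minimum over rows = -6 → not strictly diagonally dominant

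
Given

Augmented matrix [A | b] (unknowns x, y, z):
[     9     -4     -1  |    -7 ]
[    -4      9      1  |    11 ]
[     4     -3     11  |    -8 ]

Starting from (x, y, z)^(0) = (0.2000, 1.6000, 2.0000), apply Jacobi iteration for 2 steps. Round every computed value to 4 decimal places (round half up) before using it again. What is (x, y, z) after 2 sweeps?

Iteration 1:
  x = (-7 - (-4)·1.6000 - (-1)·2.0000) / (9) = 0.1556
  y = (11 - (-4)·0.2000 - (1)·2.0000) / (9) = 1.0889
  z = (-8 - (4)·0.2000 - (-3)·1.6000) / (11) = -0.3636
Iteration 2:
  x = (-7 - (-4)·1.0889 - (-1)·-0.3636) / (9) = -0.3342
  y = (11 - (-4)·0.1556 - (1)·-0.3636) / (9) = 1.3318
  z = (-8 - (4)·0.1556 - (-3)·1.0889) / (11) = -0.4869

(-0.3342, 1.3318, -0.4869)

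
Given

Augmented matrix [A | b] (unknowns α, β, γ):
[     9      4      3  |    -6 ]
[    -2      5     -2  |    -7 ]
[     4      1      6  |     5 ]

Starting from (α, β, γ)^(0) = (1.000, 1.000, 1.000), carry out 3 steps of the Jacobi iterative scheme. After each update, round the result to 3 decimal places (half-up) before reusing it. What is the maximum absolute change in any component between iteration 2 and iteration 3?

Iteration 1:
  α = (-6 - (4)·1.000 - (3)·1.000) / (9) = -1.444
  β = (-7 - (-2)·1.000 - (-2)·1.000) / (5) = -0.600
  γ = (5 - (4)·1.000 - (1)·1.000) / (6) = 0.000
Iteration 2:
  α = (-6 - (4)·-0.600 - (3)·0.000) / (9) = -0.400
  β = (-7 - (-2)·-1.444 - (-2)·0.000) / (5) = -1.978
  γ = (5 - (4)·-1.444 - (1)·-0.600) / (6) = 1.896
Iteration 3:
  α = (-6 - (4)·-1.978 - (3)·1.896) / (9) = -0.420
  β = (-7 - (-2)·-0.400 - (-2)·1.896) / (5) = -0.802
  γ = (5 - (4)·-0.400 - (1)·-1.978) / (6) = 1.430
Change: (-0.020, 1.176, -0.466) → max |·| = 1.176

1.176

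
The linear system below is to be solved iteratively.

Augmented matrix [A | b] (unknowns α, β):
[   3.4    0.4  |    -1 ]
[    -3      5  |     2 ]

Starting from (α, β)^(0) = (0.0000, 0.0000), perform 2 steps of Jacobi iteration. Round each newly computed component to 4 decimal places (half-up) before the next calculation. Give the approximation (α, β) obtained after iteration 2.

Iteration 1:
  α = (-1 - (0.4)·0.0000) / (3.4) = -0.2941
  β = (2 - (-3)·0.0000) / (5) = 0.4000
Iteration 2:
  α = (-1 - (0.4)·0.4000) / (3.4) = -0.3412
  β = (2 - (-3)·-0.2941) / (5) = 0.2235

(-0.3412, 0.2235)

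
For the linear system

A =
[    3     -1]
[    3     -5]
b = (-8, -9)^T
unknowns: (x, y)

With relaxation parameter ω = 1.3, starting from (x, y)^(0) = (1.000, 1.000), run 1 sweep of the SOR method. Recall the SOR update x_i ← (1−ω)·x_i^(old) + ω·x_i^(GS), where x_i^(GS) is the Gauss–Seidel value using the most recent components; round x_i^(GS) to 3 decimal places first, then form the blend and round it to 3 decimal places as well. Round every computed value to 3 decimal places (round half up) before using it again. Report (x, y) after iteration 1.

(-3.333, -0.560)

Iteration 1:
  x: GS value = (-8 - (-1)·1.000) / (3) = -2.333;  x ← (1−ω)·1.000 + ω·-2.333 = -3.333
  y: GS value = (-9 - (3)·-3.333) / (-5) = -0.200;  y ← (1−ω)·1.000 + ω·-0.200 = -0.560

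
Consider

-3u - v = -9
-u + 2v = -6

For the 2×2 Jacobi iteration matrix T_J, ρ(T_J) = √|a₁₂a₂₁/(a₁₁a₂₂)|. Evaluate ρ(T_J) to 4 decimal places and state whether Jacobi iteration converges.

0.4082

a₁₂a₂₁/(a₁₁a₂₂) = (-1)·(-1) / ((-3)·(2)) = -0.166667
ρ = √|-0.166667| = √0.166667 = 0.4082
ρ < 1, so Jacobi converges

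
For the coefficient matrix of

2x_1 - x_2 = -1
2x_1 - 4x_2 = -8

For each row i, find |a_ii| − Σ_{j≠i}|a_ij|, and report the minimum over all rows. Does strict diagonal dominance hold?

row 1: |2| − (1) = 1
row 2: |-4| − (2) = 2
minimum over rows = 1 → strictly diagonally dominant (convergence guaranteed)

1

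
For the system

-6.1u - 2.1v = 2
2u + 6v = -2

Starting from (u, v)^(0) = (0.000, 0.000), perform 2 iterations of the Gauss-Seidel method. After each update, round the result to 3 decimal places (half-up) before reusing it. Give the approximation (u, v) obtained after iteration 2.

Iteration 1:
  u = (2 - (-2.1)·0.000) / (-6.1) = -0.328
  v = (-2 - (2)·-0.328) / (6) = -0.224
Iteration 2:
  u = (2 - (-2.1)·-0.224) / (-6.1) = -0.251
  v = (-2 - (2)·-0.251) / (6) = -0.250

(-0.251, -0.250)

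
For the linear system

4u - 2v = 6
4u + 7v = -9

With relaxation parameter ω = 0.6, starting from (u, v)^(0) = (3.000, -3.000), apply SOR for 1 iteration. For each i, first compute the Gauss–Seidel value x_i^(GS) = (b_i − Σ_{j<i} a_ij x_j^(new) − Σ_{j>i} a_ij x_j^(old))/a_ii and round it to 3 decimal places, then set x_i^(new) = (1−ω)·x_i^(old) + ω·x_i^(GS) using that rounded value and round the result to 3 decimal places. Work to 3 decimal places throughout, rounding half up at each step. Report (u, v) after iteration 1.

(1.200, -2.383)

Iteration 1:
  u: GS value = (6 - (-2)·-3.000) / (4) = 0.000;  u ← (1−ω)·3.000 + ω·0.000 = 1.200
  v: GS value = (-9 - (4)·1.200) / (7) = -1.971;  v ← (1−ω)·-3.000 + ω·-1.971 = -2.383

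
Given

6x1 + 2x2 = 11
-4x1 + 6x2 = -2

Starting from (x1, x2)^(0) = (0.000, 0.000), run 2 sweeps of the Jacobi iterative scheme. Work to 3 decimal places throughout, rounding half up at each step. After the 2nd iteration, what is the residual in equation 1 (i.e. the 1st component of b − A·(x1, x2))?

Iteration 1:
  x1 = (11 - (2)·0.000) / (6) = 1.833
  x2 = (-2 - (-4)·0.000) / (6) = -0.333
Iteration 2:
  x1 = (11 - (2)·-0.333) / (6) = 1.944
  x2 = (-2 - (-4)·1.833) / (6) = 0.889
Residual b − A·x = (-2.442, 0.442)

-2.442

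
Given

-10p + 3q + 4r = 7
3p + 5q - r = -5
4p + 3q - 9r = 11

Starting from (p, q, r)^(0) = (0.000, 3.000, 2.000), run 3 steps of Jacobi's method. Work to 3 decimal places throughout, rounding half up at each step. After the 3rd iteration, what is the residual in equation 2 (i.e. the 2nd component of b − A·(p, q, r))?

Iteration 1:
  p = (7 - (3)·3.000 - (4)·2.000) / (-10) = 1.000
  q = (-5 - (3)·0.000 - (-1)·2.000) / (5) = -0.600
  r = (11 - (4)·0.000 - (3)·3.000) / (-9) = -0.222
Iteration 2:
  p = (7 - (3)·-0.600 - (4)·-0.222) / (-10) = -0.969
  q = (-5 - (3)·1.000 - (-1)·-0.222) / (5) = -1.644
  r = (11 - (4)·1.000 - (3)·-0.600) / (-9) = -0.978
Iteration 3:
  p = (7 - (3)·-1.644 - (4)·-0.978) / (-10) = -1.584
  q = (-5 - (3)·-0.969 - (-1)·-0.978) / (5) = -0.614
  r = (11 - (4)·-0.969 - (3)·-1.644) / (-9) = -2.201
Residual b − A·x = (1.806, 0.621, -0.631)

0.621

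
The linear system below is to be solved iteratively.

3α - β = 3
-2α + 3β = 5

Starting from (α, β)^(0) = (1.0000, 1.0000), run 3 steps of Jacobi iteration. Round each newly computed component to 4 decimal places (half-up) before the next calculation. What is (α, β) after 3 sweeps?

(1.8518, 2.8519)

Iteration 1:
  α = (3 - (-1)·1.0000) / (3) = 1.3333
  β = (5 - (-2)·1.0000) / (3) = 2.3333
Iteration 2:
  α = (3 - (-1)·2.3333) / (3) = 1.7778
  β = (5 - (-2)·1.3333) / (3) = 2.5555
Iteration 3:
  α = (3 - (-1)·2.5555) / (3) = 1.8518
  β = (5 - (-2)·1.7778) / (3) = 2.8519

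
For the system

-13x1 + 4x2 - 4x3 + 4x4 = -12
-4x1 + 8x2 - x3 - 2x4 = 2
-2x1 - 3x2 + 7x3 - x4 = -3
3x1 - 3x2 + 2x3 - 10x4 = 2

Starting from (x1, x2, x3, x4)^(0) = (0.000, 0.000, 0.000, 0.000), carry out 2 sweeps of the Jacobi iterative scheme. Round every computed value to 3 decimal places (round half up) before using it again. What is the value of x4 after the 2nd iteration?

Iteration 1:
  x1 = (-12 - (4)·0.000 - (-4)·0.000 - (4)·0.000) / (-13) = 0.923
  x2 = (2 - (-4)·0.000 - (-1)·0.000 - (-2)·0.000) / (8) = 0.250
  x3 = (-3 - (-2)·0.000 - (-3)·0.000 - (-1)·0.000) / (7) = -0.429
  x4 = (2 - (3)·0.000 - (-3)·0.000 - (2)·0.000) / (-10) = -0.200
Iteration 2:
  x1 = (-12 - (4)·0.250 - (-4)·-0.429 - (4)·-0.200) / (-13) = 1.070
  x2 = (2 - (-4)·0.923 - (-1)·-0.429 - (-2)·-0.200) / (8) = 0.608
  x3 = (-3 - (-2)·0.923 - (-3)·0.250 - (-1)·-0.200) / (7) = -0.086
  x4 = (2 - (3)·0.923 - (-3)·0.250 - (2)·-0.429) / (-10) = -0.084

-0.084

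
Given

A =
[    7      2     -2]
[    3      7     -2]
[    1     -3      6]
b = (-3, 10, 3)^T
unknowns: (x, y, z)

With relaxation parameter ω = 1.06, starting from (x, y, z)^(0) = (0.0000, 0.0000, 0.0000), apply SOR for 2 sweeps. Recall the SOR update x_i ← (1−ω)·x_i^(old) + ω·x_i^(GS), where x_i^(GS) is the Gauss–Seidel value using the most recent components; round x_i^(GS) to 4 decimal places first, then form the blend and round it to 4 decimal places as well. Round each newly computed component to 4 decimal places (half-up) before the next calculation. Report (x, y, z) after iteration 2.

Iteration 1:
  x: GS value = (-3 - (2)·0.0000 - (-2)·0.0000) / (7) = -0.4286;  x ← (1−ω)·0.0000 + ω·-0.4286 = -0.4543
  y: GS value = (10 - (3)·-0.4543 - (-2)·0.0000) / (7) = 1.6233;  y ← (1−ω)·0.0000 + ω·1.6233 = 1.7207
  z: GS value = (3 - (1)·-0.4543 - (-3)·1.7207) / (6) = 1.4361;  z ← (1−ω)·0.0000 + ω·1.4361 = 1.5223
Iteration 2:
  x: GS value = (-3 - (2)·1.7207 - (-2)·1.5223) / (7) = -0.4853;  x ← (1−ω)·-0.4543 + ω·-0.4853 = -0.4872
  y: GS value = (10 - (3)·-0.4872 - (-2)·1.5223) / (7) = 2.0723;  y ← (1−ω)·1.7207 + ω·2.0723 = 2.0934
  z: GS value = (3 - (1)·-0.4872 - (-3)·2.0934) / (6) = 1.6279;  z ← (1−ω)·1.5223 + ω·1.6279 = 1.6342

(-0.4872, 2.0934, 1.6342)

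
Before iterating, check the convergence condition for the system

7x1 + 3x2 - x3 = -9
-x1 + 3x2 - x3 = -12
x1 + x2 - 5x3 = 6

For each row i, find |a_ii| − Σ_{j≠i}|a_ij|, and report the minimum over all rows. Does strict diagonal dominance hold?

1

row 1: |7| − (3+1) = 3
row 2: |3| − (1+1) = 1
row 3: |-5| − (1+1) = 3
minimum over rows = 1 → strictly diagonally dominant (convergence guaranteed)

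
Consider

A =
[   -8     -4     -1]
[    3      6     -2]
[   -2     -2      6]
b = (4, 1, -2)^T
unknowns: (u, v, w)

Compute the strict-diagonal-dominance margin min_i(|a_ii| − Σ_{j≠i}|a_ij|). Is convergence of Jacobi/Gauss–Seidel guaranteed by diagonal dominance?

1

row 1: |-8| − (4+1) = 3
row 2: |6| − (3+2) = 1
row 3: |6| − (2+2) = 2
minimum over rows = 1 → strictly diagonally dominant (convergence guaranteed)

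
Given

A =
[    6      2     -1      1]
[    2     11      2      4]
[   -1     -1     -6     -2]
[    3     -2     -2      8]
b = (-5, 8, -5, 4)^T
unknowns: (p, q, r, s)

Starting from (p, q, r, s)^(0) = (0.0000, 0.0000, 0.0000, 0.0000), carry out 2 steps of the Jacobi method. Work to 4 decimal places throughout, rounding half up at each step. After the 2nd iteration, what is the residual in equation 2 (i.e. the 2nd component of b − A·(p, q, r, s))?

Iteration 1:
  p = (-5 - (2)·0.0000 - (-1)·0.0000 - (1)·0.0000) / (6) = -0.8333
  q = (8 - (2)·0.0000 - (2)·0.0000 - (4)·0.0000) / (11) = 0.7273
  r = (-5 - (-1)·0.0000 - (-1)·0.0000 - (-2)·0.0000) / (-6) = 0.8333
  s = (4 - (3)·0.0000 - (-2)·0.0000 - (-2)·0.0000) / (8) = 0.5000
Iteration 2:
  p = (-5 - (2)·0.7273 - (-1)·0.8333 - (1)·0.5000) / (6) = -1.0202
  q = (8 - (2)·-0.8333 - (2)·0.8333 - (4)·0.5000) / (11) = 0.5455
  r = (-5 - (-1)·-0.8333 - (-1)·0.7273 - (-2)·0.5000) / (-6) = 0.6843
  s = (4 - (3)·-0.8333 - (-2)·0.7273 - (-2)·0.8333) / (8) = 1.2026
Residual b − A·x = (-0.4881, -2.1391, 1.0363, -0.1006)

-2.1391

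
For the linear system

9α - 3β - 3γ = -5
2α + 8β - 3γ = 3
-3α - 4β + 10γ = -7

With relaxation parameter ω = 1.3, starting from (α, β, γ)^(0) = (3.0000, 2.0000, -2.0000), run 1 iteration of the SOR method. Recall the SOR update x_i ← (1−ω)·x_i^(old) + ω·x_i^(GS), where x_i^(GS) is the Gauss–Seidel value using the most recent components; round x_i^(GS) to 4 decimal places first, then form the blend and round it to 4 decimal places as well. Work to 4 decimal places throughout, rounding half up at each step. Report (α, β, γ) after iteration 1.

(-1.6223, -0.5602, -1.2340)

Iteration 1:
  α: GS value = (-5 - (-3)·2.0000 - (-3)·-2.0000) / (9) = -0.5556;  α ← (1−ω)·3.0000 + ω·-0.5556 = -1.6223
  β: GS value = (3 - (2)·-1.6223 - (-3)·-2.0000) / (8) = 0.0306;  β ← (1−ω)·2.0000 + ω·0.0306 = -0.5602
  γ: GS value = (-7 - (-3)·-1.6223 - (-4)·-0.5602) / (10) = -1.4108;  γ ← (1−ω)·-2.0000 + ω·-1.4108 = -1.2340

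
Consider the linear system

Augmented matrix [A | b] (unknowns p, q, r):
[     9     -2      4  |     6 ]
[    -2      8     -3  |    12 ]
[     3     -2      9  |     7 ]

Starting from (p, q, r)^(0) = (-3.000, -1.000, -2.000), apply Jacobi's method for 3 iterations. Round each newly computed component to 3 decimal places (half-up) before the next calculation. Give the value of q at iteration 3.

Iteration 1:
  p = (6 - (-2)·-1.000 - (4)·-2.000) / (9) = 1.333
  q = (12 - (-2)·-3.000 - (-3)·-2.000) / (8) = 0.000
  r = (7 - (3)·-3.000 - (-2)·-1.000) / (9) = 1.556
Iteration 2:
  p = (6 - (-2)·0.000 - (4)·1.556) / (9) = -0.025
  q = (12 - (-2)·1.333 - (-3)·1.556) / (8) = 2.417
  r = (7 - (3)·1.333 - (-2)·0.000) / (9) = 0.333
Iteration 3:
  p = (6 - (-2)·2.417 - (4)·0.333) / (9) = 1.056
  q = (12 - (-2)·-0.025 - (-3)·0.333) / (8) = 1.619
  r = (7 - (3)·-0.025 - (-2)·2.417) / (9) = 1.323

1.619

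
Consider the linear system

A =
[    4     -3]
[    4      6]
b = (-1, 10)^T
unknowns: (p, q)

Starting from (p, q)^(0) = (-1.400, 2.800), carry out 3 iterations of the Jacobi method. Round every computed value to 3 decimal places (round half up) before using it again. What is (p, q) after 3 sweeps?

Iteration 1:
  p = (-1 - (-3)·2.800) / (4) = 1.850
  q = (10 - (4)·-1.400) / (6) = 2.600
Iteration 2:
  p = (-1 - (-3)·2.600) / (4) = 1.700
  q = (10 - (4)·1.850) / (6) = 0.433
Iteration 3:
  p = (-1 - (-3)·0.433) / (4) = 0.075
  q = (10 - (4)·1.700) / (6) = 0.533

(0.075, 0.533)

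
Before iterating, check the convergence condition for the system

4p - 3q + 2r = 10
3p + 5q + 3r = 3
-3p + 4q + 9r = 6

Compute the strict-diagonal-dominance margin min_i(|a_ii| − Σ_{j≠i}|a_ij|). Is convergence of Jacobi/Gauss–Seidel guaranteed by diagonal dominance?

row 1: |4| − (3+2) = -1
row 2: |5| − (3+3) = -1
row 3: |9| − (3+4) = 2
minimum over rows = -1 → not strictly diagonally dominant

-1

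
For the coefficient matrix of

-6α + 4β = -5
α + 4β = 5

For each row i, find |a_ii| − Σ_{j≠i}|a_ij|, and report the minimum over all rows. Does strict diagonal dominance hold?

2

row 1: |-6| − (4) = 2
row 2: |4| − (1) = 3
minimum over rows = 2 → strictly diagonally dominant (convergence guaranteed)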